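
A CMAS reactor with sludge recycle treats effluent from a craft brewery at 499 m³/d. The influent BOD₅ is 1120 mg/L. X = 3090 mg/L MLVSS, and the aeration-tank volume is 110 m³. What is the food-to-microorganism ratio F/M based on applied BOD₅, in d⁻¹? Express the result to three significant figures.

F/M = Q·S₀ / (V·X) = 499 × 1120 / (110.0 × 3090) = 1.644 g BOD₅·(g VSS·d)⁻¹.

F/M ≈ 1.64 d⁻¹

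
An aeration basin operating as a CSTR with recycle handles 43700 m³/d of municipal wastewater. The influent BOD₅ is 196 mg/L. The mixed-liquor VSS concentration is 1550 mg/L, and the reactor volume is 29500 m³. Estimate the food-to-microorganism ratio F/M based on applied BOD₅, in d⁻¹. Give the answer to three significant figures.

F/M ≈ 0.187 d⁻¹

Food-to-microorganism ratio F/M = Q S₀ / (V X) = 43700 × 196 / (29500 × 1550) = 0.1873 d⁻¹.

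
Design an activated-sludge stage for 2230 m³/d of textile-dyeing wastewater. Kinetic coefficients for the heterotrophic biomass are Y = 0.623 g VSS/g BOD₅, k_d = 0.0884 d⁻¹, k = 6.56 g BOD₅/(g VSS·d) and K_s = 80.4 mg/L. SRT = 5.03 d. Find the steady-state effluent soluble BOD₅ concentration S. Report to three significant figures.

S ≈ 6.08 mg/L

Effluent substrate depends only on kinetics and SRT: S = K_s(1 + k_d θ_c) / [θ_c(Yk − k_d) − 1] = 80.4 × (1 + 0.0884 × 5.03) / [5.03 × (0.623 × 6.56 − 0.0884) − 1] = 116.2 / 19.11 = 6.077 mg/L.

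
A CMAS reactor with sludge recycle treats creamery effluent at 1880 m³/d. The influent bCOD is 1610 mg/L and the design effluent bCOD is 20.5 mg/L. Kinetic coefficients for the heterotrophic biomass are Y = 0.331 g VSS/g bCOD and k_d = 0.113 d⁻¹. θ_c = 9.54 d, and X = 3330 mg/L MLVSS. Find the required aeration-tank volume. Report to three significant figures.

Rearranging the biomass balance for a CMAS with decay, V = Y·Q·ΔS·θ_c / [X·(1+k_d θ_c)] = 0.331 × 1880 × (1610 − 20.5) × 9.54 / [3330 × (1 + 0.113 × 9.54)] = 9.44×10^6 / 6920 = 1364 m³.

V ≈ 1360 m³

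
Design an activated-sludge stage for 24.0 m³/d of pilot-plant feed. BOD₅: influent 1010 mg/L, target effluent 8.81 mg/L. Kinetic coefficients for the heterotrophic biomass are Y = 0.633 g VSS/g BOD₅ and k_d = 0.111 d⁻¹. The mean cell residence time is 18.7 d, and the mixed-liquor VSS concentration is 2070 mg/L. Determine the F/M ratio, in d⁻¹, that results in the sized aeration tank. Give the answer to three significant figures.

Steady-state biomass mass balance: V·X·(1 + k_d·θ_c) = Y·Q·(S₀ − S)·θ_c, so V = 0.633 × 24.0 × (1010 − 8.81) × 18.7 / [2070 × (1 + 0.111 × 18.7)] = 2.84×10^5 / 6367 = 44.67 m³.
F/M = applied load / biomass = Q·S₀/(V·X) = 24.0 × 1010 / (44.67 × 2070) = 0.2621 d⁻¹.

F/M ≈ 0.262 d⁻¹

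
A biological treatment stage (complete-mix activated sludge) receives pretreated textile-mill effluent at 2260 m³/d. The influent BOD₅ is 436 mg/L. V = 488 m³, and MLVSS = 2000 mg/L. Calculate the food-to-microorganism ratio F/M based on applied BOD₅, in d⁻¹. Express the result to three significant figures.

Food-to-microorganism ratio F/M = Q S₀ / (V X) = 2260 × 436 / (488.0 × 2000) = 1.010 d⁻¹.

F/M ≈ 1.01 d⁻¹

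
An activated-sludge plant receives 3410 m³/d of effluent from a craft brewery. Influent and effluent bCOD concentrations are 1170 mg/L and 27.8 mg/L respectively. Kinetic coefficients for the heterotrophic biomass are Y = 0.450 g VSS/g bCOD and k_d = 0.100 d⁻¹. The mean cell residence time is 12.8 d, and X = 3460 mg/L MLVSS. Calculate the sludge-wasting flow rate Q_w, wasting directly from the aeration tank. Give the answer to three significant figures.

Q_w ≈ 222 m³/d

Steady-state biomass mass balance: V·X·(1 + k_d·θ_c) = Y·Q·(S₀ − S)·θ_c, so V = 0.450 × 3410 × (1170 − 27.8) × 12.8 / [3460 × (1 + 0.100 × 12.8)] = 2.24×10^7 / 7889 = 2844 m³.
Wasting from the aeration tank: Q_w = V / θ_c = 2844 / 12.8 = 222.2 m³/d.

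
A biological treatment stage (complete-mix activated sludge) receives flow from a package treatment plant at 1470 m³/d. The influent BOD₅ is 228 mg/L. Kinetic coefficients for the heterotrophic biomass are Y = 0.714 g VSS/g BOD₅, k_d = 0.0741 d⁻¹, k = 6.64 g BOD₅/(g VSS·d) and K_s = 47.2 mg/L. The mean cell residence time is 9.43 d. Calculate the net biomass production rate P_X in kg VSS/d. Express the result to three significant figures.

P_X ≈ 140 kg VSS/d

For a completely mixed reactor with recycle the Lawrence–McCarty relation gives S = K_s·(1 + k_d·θ_c) / [θ_c·(Y·k − k_d) − 1] = 47.2 × (1 + 0.0741 × 9.43) / [9.43 × (0.714 × 6.64 − 0.0741) − 1] = 80.18 / 43.01 = 1.864 mg/L.
Correct the yield for decay: Y_obs = Y/(1 + k_d θ_c) = 0.714 / (1 + 0.0741 × 9.43) = 0.714 / 1.699 = 0.4203.
Substrate removed = Q·(S₀ − S) = 1470 m³/d × (228 − 1.86) g/m³ = 3.32×10^5 g/d = 332.4 kg/d.
Biomass produced: P_X = Y_obs·Q·ΔS = 0.4203 × 332.4 ≈ 139.7 kg VSS/d.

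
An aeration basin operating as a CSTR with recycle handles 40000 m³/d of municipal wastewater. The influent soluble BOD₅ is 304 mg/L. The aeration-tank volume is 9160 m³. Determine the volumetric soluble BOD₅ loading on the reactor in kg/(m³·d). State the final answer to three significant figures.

L_v ≈ 1.33 kg soluble BOD₅/(m³·d)

Volumetric loading L_v = Q·S₀ / V = 40000 × 304 g/m³ / 9160 m³ = 1328 g/(m³·d) = 1.328 kg soluble BOD₅/(m³·d).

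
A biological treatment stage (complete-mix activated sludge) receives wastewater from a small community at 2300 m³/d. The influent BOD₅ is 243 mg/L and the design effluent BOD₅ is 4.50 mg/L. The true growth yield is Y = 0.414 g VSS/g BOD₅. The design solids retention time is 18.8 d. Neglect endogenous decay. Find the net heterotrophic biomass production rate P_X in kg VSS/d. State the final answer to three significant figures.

No decay correction is needed, so Y_obs = Y = 0.414.
Substrate removed = Q·(S₀ − S) = 2300 m³/d × (243 − 4.50) g/m³ = 5.49×10^5 g/d = 548.5 kg/d.
Net biomass production P_X = Y_obs × Q·(S₀ − S) = 0.4140 × 548.5 = 227.1 kg VSS/d.

P_X ≈ 227 kg VSS/d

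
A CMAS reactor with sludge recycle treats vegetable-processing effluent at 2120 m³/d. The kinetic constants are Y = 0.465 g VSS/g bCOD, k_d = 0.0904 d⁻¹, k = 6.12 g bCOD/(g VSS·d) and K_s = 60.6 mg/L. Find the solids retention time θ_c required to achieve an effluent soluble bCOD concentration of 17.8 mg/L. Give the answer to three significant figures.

From 1/θ_c = Y·k·S/(K_s + S) − k_d: Y·k·S/(K_s+S) = 0.465 × 6.12 × 17.8 / (60.6 + 17.8) = 0.6461 d⁻¹.
1/θ_c = 0.6461 − 0.0904 = 0.5557 d⁻¹, so θ_c = 1.799 d.

θ_c ≈ 1.80 d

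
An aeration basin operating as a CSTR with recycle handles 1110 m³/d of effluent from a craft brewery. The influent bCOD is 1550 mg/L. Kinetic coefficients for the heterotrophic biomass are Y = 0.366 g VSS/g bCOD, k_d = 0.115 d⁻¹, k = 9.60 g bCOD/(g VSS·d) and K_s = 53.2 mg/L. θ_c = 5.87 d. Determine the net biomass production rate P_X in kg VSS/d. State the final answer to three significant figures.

P_X ≈ 375 kg VSS/d

From the Monod/SRT balance for a CMAS, S = K_s·(1+k_d θ_c)/[θ_c·(Y k − k_d) − 1] = 53.2 × (1 + 0.115 × 5.87) / [5.87 × (0.366 × 9.60 − 0.115) − 1] = 89.11 / 18.95 = 4.703 mg/L.
Correct the yield for decay: Y_obs = Y/(1 + k_d θ_c) = 0.366 / (1 + 0.115 × 5.87) = 0.366 / 1.675 = 0.2185.
ΔS = 1550 − 4.70 = 1545 mg/L, so the substrate removal rate is 1110 × 1545/1000 = 1715 kg bCOD/d.
P_X = Y_obs · Q(S₀ − S) = 0.2185 × 1715 = 374.8 kg VSS/d.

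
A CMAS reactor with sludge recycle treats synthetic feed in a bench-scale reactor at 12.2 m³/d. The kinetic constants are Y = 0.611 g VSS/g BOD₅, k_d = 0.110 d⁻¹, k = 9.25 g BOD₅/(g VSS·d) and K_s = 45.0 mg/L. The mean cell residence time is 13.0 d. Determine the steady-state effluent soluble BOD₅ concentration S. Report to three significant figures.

S ≈ 1.54 mg/L

Effluent substrate depends only on kinetics and SRT: S = K_s(1 + k_d θ_c) / [θ_c(Yk − k_d) − 1] = 45.0 × (1 + 0.110 × 13.0) / [13.0 × (0.611 × 9.25 − 0.110) − 1] = 109.3 / 71.04 = 1.539 mg/L.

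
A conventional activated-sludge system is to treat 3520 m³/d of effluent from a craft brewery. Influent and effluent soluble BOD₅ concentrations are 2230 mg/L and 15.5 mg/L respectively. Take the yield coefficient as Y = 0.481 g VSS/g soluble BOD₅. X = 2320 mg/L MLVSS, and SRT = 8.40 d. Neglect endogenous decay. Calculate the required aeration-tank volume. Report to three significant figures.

V ≈ 13600 m³

With k_d = 0 the design equation reduces to V = Y Q (S₀−S) θ_c / X = 0.481 × 3520 × (2230 − 15.5) × 8.40 / 2320 = 13575 m³.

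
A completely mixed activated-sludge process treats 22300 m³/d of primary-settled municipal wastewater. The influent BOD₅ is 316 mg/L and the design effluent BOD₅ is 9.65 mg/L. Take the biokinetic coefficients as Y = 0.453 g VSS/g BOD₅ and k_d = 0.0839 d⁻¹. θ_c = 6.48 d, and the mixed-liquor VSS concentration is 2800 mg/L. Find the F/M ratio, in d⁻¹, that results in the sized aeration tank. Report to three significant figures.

Steady-state biomass mass balance: V·X·(1 + k_d·θ_c) = Y·Q·(S₀ − S)·θ_c, so V = 0.453 × 22300 × (316 − 9.65) × 6.48 / [2800 × (1 + 0.0839 × 6.48)] = 2.01×10^7 / 4322 = 4640 m³.
F/M = applied load / biomass = Q·S₀/(V·X) = 22300 × 316 / (4640 × 2800) = 0.5424 d⁻¹.

F/M ≈ 0.542 d⁻¹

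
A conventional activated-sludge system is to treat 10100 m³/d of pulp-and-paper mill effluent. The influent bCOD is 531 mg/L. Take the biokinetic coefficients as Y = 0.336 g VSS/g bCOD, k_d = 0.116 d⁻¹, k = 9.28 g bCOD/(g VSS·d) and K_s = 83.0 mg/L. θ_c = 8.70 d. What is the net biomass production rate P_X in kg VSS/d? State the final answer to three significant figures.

P_X ≈ 886 kg VSS/d

For a completely mixed reactor with recycle the Lawrence–McCarty relation gives S = K_s·(1 + k_d·θ_c) / [θ_c·(Y·k − k_d) − 1] = 83.0 × (1 + 0.116 × 8.70) / [8.70 × (0.336 × 9.28 − 0.116) − 1] = 166.8 / 25.12 = 6.639 mg/L.
Correct the yield for decay: Y_obs = Y/(1 + k_d θ_c) = 0.336 / (1 + 0.116 × 8.70) = 0.336 / 2.009 = 0.1672.
Substrate removed = Q·(S₀ − S) = 10100 m³/d × (531 − 6.64) g/m³ = 5.3×10^6 g/d = 5296 kg/d.
P_X = Y_obs · Q(S₀ − S) = 0.1672 × 5296 = 885.7 kg VSS/d.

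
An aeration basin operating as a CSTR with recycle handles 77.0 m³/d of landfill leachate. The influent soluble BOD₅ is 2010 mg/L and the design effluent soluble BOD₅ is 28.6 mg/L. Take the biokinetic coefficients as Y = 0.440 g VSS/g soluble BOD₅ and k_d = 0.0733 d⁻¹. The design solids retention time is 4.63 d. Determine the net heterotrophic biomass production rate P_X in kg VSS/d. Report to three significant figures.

P_X ≈ 50.1 kg VSS/d

Correct the yield for decay: Y_obs = Y/(1 + k_d θ_c) = 0.440 / (1 + 0.0733 × 4.63) = 0.440 / 1.339 = 0.3285.
Q·(S₀ − S) = 77.0 × (2010 − 28.6) × 10⁻³ = 152.6 kg/d removed.
Biomass produced: P_X = Y_obs·Q·ΔS = 0.3285 × 152.6 ≈ 50.12 kg VSS/d.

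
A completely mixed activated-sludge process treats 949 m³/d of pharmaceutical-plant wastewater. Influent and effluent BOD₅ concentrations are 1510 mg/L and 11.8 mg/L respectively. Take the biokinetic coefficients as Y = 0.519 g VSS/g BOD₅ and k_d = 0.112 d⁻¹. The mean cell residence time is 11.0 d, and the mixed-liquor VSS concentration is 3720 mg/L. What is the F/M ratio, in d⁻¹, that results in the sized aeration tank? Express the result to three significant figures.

F/M ≈ 0.394 d⁻¹

From the SRT design equation V = Y Q (S₀−S) θ_c / [X (1 + k_d θ_c)] = 0.519 × 949 × (1510 − 11.8) × 11.0 / [3720 × (1 + 0.112 × 11.0)] = 8.12×10^6 / 8303 = 977.6 m³.
Food-to-microorganism ratio F/M = Q S₀ / (V X) = 949 × 1510 / (977.6 × 3720) = 0.3940 d⁻¹.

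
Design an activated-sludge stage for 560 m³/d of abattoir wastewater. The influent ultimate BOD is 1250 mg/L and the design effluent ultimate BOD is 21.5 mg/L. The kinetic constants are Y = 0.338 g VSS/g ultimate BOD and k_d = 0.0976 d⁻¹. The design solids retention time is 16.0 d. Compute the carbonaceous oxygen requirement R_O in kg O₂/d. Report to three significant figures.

R_O ≈ 559 kg O₂/d

Correct the yield for decay: Y_obs = Y/(1 + k_d θ_c) = 0.338 / (1 + 0.0976 × 16.0) = 0.338 / 2.562 = 0.1319.
Mass of ultimate BOD removed per day: Q(S₀ − S) = 560 × 1228 g/m³ = 688.0 kg/d.
P_X = Y_obs·Q·(S₀ − S) = 0.1319 × 688.0 = 90.78 kg VSS/d.
R_O = Q·ΔS − 1.42 P_X = 688.0 − 128.9 = 559.1 kg O₂/d.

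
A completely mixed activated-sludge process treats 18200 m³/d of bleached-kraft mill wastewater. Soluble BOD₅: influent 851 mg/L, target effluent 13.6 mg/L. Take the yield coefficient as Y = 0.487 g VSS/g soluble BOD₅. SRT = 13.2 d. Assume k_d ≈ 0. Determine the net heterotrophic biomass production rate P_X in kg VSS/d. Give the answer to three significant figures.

No decay correction is needed, so Y_obs = Y = 0.487.
Mass of soluble BOD₅ removed per day: Q(S₀ − S) = 18200 × 837.4 g/m³ = 15241 kg/d.
Net biomass production P_X = Y_obs × Q·(S₀ − S) = 0.4870 × 15241 = 7422 kg VSS/d.

P_X ≈ 7420 kg VSS/d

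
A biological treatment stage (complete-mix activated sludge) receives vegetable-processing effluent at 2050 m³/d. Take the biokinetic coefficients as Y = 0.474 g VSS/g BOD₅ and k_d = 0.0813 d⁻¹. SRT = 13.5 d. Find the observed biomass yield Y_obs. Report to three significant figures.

Correct the yield for decay: Y_obs = Y/(1 + k_d θ_c) = 0.474 / (1 + 0.0813 × 13.5) = 0.474 / 2.098 = 0.2260.

Y_obs ≈ 0.226 g VSS/g BOD₅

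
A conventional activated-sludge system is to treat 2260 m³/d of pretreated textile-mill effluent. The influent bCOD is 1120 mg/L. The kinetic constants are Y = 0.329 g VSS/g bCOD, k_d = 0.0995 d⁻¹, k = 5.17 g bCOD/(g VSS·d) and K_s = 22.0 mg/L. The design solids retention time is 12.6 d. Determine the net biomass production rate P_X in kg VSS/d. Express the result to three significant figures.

From the Monod/SRT balance for a CMAS, S = K_s·(1+k_d θ_c)/[θ_c·(Y k − k_d) − 1] = 22.0 × (1 + 0.0995 × 12.6) / [12.6 × (0.329 × 5.17 − 0.0995) − 1] = 49.58 / 19.18 = 2.585 mg/L.
Observed yield with endogenous decay: Y_obs = Y / (1 + k_d·θ_c) = 0.329 / (1 + 0.0995 × 12.6) = 0.329 / 2.254 = 0.1460 g VSS/g bCOD.
ΔS = 1120 − 2.59 = 1117 mg/L, so the substrate removal rate is 2260 × 1117/1000 = 2525 kg bCOD/d.
P_X = Y_obs · Q(S₀ − S) = 0.1460 × 2525 = 368.7 kg VSS/d.

P_X ≈ 369 kg VSS/d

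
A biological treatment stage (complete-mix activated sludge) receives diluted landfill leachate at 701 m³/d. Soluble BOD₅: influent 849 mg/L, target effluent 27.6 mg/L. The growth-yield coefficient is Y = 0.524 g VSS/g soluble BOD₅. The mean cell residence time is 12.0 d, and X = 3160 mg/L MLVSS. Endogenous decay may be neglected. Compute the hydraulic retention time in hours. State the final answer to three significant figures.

With k_d = 0 the design equation reduces to V = Y Q (S₀−S) θ_c / X = 0.524 × 701 × (849 − 27.6) × 12.0 / 3160 = 1146 m³.
τ = V/Q = 1146/701 = 1.634 d, or 39.23 h.

τ ≈ 39.2 h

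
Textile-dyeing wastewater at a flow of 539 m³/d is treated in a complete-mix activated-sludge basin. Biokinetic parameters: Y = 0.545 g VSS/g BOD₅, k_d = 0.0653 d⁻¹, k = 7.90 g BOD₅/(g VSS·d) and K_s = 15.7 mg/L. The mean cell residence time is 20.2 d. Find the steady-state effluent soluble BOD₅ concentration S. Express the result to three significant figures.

S ≈ 0.430 mg/L

From the Monod/SRT balance for a CMAS, S = K_s·(1+k_d θ_c)/[θ_c·(Y k − k_d) − 1] = 15.7 × (1 + 0.0653 × 20.2) / [20.2 × (0.545 × 7.90 − 0.0653) − 1] = 36.41 / 84.65 = 0.4301 mg/L.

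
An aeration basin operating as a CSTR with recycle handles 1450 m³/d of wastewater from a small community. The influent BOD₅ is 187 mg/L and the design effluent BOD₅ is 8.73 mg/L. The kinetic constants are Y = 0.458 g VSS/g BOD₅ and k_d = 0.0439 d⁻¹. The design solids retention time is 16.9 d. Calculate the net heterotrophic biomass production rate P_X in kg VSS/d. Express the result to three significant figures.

P_X ≈ 68.0 kg VSS/d

Observed yield with endogenous decay: Y_obs = Y / (1 + k_d·θ_c) = 0.458 / (1 + 0.0439 × 16.9) = 0.458 / 1.742 = 0.2629 g VSS/g BOD₅.
Substrate removed = Q·(S₀ − S) = 1450 m³/d × (187 − 8.73) g/m³ = 2.58×10^5 g/d = 258.5 kg/d.
Biomass produced: P_X = Y_obs·Q·ΔS = 0.2629 × 258.5 ≈ 67.97 kg VSS/d.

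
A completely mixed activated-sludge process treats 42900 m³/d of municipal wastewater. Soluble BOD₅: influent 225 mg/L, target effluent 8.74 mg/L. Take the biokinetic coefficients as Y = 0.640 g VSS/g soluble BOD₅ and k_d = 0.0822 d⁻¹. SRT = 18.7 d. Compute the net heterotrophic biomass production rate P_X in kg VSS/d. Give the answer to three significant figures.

P_X ≈ 2340 kg VSS/d

Correct the yield for decay: Y_obs = Y/(1 + k_d θ_c) = 0.640 / (1 + 0.0822 × 18.7) = 0.640 / 2.537 = 0.2523.
ΔS = 225 − 8.74 = 216.3 mg/L, so the substrate removal rate is 42900 × 216.3/1000 = 9278 kg soluble BOD₅/d.
Net biomass production P_X = Y_obs × Q·(S₀ − S) = 0.2523 × 9278 = 2340 kg VSS/d.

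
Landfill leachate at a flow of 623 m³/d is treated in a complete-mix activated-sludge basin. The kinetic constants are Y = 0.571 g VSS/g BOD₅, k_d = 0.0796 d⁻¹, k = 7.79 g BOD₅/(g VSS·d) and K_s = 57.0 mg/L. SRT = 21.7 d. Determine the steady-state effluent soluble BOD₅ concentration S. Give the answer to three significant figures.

For a completely mixed reactor with recycle the Lawrence–McCarty relation gives S = K_s·(1 + k_d·θ_c) / [θ_c·(Y·k − k_d) − 1] = 57.0 × (1 + 0.0796 × 21.7) / [21.7 × (0.571 × 7.79 − 0.0796) − 1] = 155.5 / 93.80 = 1.657 mg/L.

S ≈ 1.66 mg/L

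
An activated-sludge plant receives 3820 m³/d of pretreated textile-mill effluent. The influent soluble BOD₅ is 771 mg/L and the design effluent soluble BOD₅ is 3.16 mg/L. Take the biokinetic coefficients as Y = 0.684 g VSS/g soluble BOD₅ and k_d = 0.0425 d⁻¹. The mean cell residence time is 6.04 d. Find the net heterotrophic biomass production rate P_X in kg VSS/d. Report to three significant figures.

P_X ≈ 1600 kg VSS/d

Correct the yield for decay: Y_obs = Y/(1 + k_d θ_c) = 0.684 / (1 + 0.0425 × 6.04) = 0.684 / 1.257 = 0.5443.
Substrate removed = Q·(S₀ − S) = 3820 m³/d × (771 − 3.16) g/m³ = 2.93×10^6 g/d = 2933 kg/d.
So the net sludge growth is P_X = 0.5443 × 2933 = 1596 kg VSS/d.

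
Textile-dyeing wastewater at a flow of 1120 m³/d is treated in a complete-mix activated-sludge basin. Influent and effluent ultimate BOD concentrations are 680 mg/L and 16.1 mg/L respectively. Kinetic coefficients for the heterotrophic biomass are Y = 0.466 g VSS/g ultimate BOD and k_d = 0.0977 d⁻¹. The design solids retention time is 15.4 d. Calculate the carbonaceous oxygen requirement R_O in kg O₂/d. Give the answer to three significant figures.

R_O ≈ 547 kg O₂/d

Observed yield with endogenous decay: Y_obs = Y / (1 + k_d·θ_c) = 0.466 / (1 + 0.0977 × 15.4) = 0.466 / 2.505 = 0.1861 g VSS/g ultimate BOD.
ΔS = 680 − 16.1 = 663.9 mg/L, so the substrate removal rate is 1120 × 663.9/1000 = 743.6 kg ultimate BOD/d.
P_X = Y_obs·Q·(S₀ − S) = 0.1861 × 743.6 = 138.3 kg VSS/d.
Carbonaceous O₂ demand = substrate oxidised − cell-mass equivalent = 743.6 − 1.42 × 138.3 = 547.1 kg O₂/d.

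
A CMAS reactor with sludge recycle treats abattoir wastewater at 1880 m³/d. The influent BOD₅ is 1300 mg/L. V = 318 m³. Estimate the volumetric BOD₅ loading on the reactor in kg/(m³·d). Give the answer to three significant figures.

Volumetric loading L_v = Q·S₀ / V = 1880 × 1300 g/m³ / 318.0 m³ = 7686 g/(m³·d) = 7.686 kg BOD₅/(m³·d).

L_v ≈ 7.69 kg BOD₅/(m³·d)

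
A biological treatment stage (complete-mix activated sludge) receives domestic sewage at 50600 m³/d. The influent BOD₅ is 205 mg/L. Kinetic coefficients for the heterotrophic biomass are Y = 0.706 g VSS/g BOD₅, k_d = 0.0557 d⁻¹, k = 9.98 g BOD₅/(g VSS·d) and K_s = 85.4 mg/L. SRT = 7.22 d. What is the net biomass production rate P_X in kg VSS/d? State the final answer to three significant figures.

P_X ≈ 5160 kg VSS/d

From the Monod/SRT balance for a CMAS, S = K_s·(1+k_d θ_c)/[θ_c·(Y k − k_d) − 1] = 85.4 × (1 + 0.0557 × 7.22) / [7.22 × (0.706 × 9.98 − 0.0557) − 1] = 119.7 / 49.47 = 2.421 mg/L.
Observed yield with endogenous decay: Y_obs = Y / (1 + k_d·θ_c) = 0.706 / (1 + 0.0557 × 7.22) = 0.706 / 1.402 = 0.5035 g VSS/g BOD₅.
ΔS = 205 − 2.42 = 202.6 mg/L, so the substrate removal rate is 50600 × 202.6/1000 = 10251 kg BOD₅/d.
P_X = Y_obs · Q(S₀ − S) = 0.5035 × 10251 = 5161 kg VSS/d.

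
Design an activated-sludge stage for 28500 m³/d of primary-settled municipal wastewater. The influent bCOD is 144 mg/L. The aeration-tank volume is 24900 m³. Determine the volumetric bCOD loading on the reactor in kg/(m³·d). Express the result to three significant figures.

L_v ≈ 0.165 kg bCOD/(m³·d)

L_v = Q S₀ / V = 28500 × 144 × 10⁻³ / 24900 = 0.1648 kg/(m³·d).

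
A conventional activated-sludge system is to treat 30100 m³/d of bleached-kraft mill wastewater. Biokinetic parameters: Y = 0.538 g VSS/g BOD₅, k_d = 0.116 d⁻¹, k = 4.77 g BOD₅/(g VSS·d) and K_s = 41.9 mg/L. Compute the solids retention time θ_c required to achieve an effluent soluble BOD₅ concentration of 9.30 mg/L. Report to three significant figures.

θ_c ≈ 2.86 d

From 1/θ_c = Y·k·S/(K_s + S) − k_d: Y·k·S/(K_s+S) = 0.538 × 4.77 × 9.30 / (41.9 + 9.30) = 0.4661 d⁻¹.
θ_c = 1/(μ − k_d) = 1/(0.4661 − 0.116) = 1/0.3501 = 2.856 d.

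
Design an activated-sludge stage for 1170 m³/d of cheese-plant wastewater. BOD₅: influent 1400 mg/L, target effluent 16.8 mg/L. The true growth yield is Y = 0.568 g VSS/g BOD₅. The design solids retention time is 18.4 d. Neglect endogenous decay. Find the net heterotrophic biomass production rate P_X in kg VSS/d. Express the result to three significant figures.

With endogenous decay neglected, the observed yield equals the true yield: Y_obs = Y = 0.568 g VSS/g BOD₅.
Mass of BOD₅ removed per day: Q(S₀ − S) = 1170 × 1383 g/m³ = 1618 kg/d.
So the net sludge growth is P_X = 0.5680 × 1618 = 919.2 kg VSS/d.

P_X ≈ 919 kg VSS/d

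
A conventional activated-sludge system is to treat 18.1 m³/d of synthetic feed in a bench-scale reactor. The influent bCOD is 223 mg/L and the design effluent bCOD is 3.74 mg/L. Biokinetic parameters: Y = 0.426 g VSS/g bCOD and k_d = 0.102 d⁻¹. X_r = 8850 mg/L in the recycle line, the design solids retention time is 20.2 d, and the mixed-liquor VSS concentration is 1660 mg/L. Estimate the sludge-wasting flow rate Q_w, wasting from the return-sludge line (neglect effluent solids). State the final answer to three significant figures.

Q_w ≈ 0.0624 m³/d

From the SRT design equation V = Y Q (S₀−S) θ_c / [X (1 + k_d θ_c)] = 0.426 × 18.1 × (223 − 3.74) × 20.2 / [1660 × (1 + 0.102 × 20.2)] = 3.42×10^4 / 5080 = 6.722 m³.
Q_w = (V·X)/(θ_c X_r) = 6.722 × 1660 / (20.2 × 8850) = 0.06242 m³/d.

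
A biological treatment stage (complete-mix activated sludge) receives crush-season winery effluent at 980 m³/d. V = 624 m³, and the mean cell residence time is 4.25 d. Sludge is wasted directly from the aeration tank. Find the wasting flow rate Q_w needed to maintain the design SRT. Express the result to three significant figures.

With mixed-liquor wasting, θ_c = V/Q_w, so Q_w = V/θ_c = 624.0/4.25 = 146.8 m³/d.

Q_w ≈ 147 m³/d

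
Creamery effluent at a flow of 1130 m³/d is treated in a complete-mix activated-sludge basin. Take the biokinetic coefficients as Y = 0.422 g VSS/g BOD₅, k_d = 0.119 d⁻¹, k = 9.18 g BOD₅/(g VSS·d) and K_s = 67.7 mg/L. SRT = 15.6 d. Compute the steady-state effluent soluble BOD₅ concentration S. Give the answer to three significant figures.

S ≈ 3.36 mg/L

For a completely mixed reactor with recycle the Lawrence–McCarty relation gives S = K_s·(1 + k_d·θ_c) / [θ_c·(Y·k − k_d) − 1] = 67.7 × (1 + 0.119 × 15.6) / [15.6 × (0.422 × 9.18 − 0.119) − 1] = 193.4 / 57.58 = 3.359 mg/L.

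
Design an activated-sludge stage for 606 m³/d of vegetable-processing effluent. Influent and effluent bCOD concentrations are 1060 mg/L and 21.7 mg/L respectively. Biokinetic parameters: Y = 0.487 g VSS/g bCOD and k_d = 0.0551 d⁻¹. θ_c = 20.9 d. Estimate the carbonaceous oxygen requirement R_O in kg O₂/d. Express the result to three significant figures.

R_O ≈ 427 kg O₂/d

The observed yield is Y_obs = Y/(1 + k_d·θ_c) = 0.487 / (1 + 0.0551 × 20.9) = 0.487 / 2.152 = 0.2263 g VSS per g bCOD removed.
ΔS = 1060 − 21.7 = 1038 mg/L, so the substrate removal rate is 606 × 1038/1000 = 629.2 kg bCOD/d.
Net sludge production P_X = 0.2263 × 629.2 = 142.4 kg VSS/d.
R_O = Q·(S₀ − S) − 1.42·P_X = 629.2 − 1.42 × 142.4 = 427.0 kg O₂/d.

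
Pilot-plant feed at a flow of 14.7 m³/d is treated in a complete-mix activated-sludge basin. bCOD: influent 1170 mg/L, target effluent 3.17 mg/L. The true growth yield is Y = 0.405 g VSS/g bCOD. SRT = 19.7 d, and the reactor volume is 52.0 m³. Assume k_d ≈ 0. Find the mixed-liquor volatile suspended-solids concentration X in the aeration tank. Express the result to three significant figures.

From V·X = Y·Q·(S₀ − S)·θ_c (decay neglected): X = 0.405 × 14.7 × (1170 − 3.17) × 19.7 / 52.0 = 2632 mg/L.

X ≈ 2630 mg/L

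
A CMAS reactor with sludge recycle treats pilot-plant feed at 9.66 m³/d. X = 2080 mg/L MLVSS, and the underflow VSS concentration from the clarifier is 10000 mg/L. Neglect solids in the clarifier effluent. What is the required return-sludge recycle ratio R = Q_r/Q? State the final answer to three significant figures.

R ≈ 0.263

Mass balance around the secondary clarifier (neglecting effluent solids): R = X / (X_r − X) = 2080 / (10000 − 2080) = 0.2626.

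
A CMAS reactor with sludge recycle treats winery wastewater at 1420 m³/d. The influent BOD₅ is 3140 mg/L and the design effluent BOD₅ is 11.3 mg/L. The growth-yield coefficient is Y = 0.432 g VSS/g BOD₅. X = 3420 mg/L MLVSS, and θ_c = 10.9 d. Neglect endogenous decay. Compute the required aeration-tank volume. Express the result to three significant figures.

Biomass mass balance (decay neglected): V·X = Y·Q·(S₀ − S)·θ_c, so V = 0.432 × 1420 × (3140 − 11.3) × 10.9 / 3420 = 6117 m³.

V ≈ 6120 m³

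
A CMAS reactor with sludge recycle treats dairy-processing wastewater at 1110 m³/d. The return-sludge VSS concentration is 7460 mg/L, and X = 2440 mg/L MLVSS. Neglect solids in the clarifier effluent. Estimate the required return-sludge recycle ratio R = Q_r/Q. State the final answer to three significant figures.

R ≈ 0.486

Mass balance around the secondary clarifier (neglecting effluent solids): R = X / (X_r − X) = 2440 / (7460 − 2440) = 0.4861.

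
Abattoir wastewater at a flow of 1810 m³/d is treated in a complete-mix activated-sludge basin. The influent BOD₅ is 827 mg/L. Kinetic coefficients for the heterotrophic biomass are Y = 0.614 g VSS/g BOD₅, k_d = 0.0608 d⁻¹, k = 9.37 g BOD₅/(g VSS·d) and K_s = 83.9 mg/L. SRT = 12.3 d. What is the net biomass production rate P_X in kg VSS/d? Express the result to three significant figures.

P_X ≈ 524 kg VSS/d

From the Monod/SRT balance for a CMAS, S = K_s·(1+k_d θ_c)/[θ_c·(Y k − k_d) − 1] = 83.9 × (1 + 0.0608 × 12.3) / [12.3 × (0.614 × 9.37 − 0.0608) − 1] = 146.6 / 69.02 = 2.125 mg/L.
The observed yield is Y_obs = Y/(1 + k_d·θ_c) = 0.614 / (1 + 0.0608 × 12.3) = 0.614 / 1.748 = 0.3513 g VSS per g BOD₅ removed.
Substrate removed = Q·(S₀ − S) = 1810 m³/d × (827 − 2.12) g/m³ = 1.49×10^6 g/d = 1493 kg/d.
Net biomass production P_X = Y_obs × Q·(S₀ − S) = 0.3513 × 1493 = 524.5 kg VSS/d.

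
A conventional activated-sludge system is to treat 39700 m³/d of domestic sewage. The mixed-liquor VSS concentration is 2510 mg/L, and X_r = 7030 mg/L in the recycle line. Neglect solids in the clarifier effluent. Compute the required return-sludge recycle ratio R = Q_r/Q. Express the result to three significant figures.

R ≈ 0.555

Mass balance around the secondary clarifier (neglecting effluent solids): R = X / (X_r − X) = 2510 / (7030 − 2510) = 0.5553.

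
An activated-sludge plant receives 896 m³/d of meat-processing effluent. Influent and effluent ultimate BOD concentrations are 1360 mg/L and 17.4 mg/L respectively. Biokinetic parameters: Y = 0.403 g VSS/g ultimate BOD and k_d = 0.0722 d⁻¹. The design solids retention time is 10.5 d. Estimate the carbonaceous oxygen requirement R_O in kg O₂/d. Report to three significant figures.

Y_obs = Y / (1 + k_d θ_c) = 0.403 / (1 + 0.0722 × 10.5) = 0.403 / 1.758 = 0.2292.
ΔS = 1360 − 17.4 = 1343 mg/L, so the substrate removal rate is 896 × 1343/1000 = 1203 kg ultimate BOD/d.
Net sludge production P_X = 0.2292 × 1203 = 275.8 kg VSS/d.
R_O = Q·ΔS − 1.42 P_X = 1203 − 391.6 = 811.4 kg O₂/d.

R_O ≈ 811 kg O₂/d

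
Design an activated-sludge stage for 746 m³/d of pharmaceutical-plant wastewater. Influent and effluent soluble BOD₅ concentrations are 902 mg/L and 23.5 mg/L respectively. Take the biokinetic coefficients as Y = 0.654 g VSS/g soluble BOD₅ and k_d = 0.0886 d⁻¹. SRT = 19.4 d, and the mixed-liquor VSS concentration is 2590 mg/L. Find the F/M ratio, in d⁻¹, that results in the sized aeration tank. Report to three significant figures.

F/M ≈ 0.220 d⁻¹

Steady-state biomass mass balance: V·X·(1 + k_d·θ_c) = Y·Q·(S₀ − S)·θ_c, so V = 0.654 × 746 × (902 − 23.5) × 19.4 / [2590 × (1 + 0.0886 × 19.4)] = 8.31×10^6 / 7042 = 1181 m³.
Food-to-microorganism ratio F/M = Q S₀ / (V X) = 746 × 902 / (1181 × 2590) = 0.2200 d⁻¹.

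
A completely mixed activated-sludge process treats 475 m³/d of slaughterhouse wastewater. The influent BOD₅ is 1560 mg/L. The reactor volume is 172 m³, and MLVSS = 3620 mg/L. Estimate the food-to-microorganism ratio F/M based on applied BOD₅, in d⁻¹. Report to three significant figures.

Food-to-microorganism ratio F/M = Q S₀ / (V X) = 475 × 1560 / (172.0 × 3620) = 1.190 d⁻¹.

F/M ≈ 1.19 d⁻¹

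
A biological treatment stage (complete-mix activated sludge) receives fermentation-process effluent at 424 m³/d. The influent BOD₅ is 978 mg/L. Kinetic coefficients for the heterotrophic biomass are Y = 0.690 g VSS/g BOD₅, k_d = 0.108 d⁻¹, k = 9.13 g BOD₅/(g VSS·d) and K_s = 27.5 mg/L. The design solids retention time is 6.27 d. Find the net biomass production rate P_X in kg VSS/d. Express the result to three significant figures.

From the Monod/SRT balance for a CMAS, S = K_s·(1+k_d θ_c)/[θ_c·(Y k − k_d) − 1] = 27.5 × (1 + 0.108 × 6.27) / [6.27 × (0.690 × 9.13 − 0.108) − 1] = 46.12 / 37.82 = 1.219 mg/L.
Correct the yield for decay: Y_obs = Y/(1 + k_d θ_c) = 0.690 / (1 + 0.108 × 6.27) = 0.690 / 1.677 = 0.4114.
Q·(S₀ − S) = 424 × (978 − 1.22) × 10⁻³ = 414.2 kg/d removed.
So the net sludge growth is P_X = 0.4114 × 414.2 = 170.4 kg VSS/d.

P_X ≈ 170 kg VSS/d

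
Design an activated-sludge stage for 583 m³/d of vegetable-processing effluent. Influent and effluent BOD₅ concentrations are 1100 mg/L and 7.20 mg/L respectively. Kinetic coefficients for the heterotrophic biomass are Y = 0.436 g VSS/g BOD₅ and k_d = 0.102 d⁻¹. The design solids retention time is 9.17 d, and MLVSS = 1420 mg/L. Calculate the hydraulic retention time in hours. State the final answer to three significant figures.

τ ≈ 38.2 h

Steady-state biomass mass balance: V·X·(1 + k_d·θ_c) = Y·Q·(S₀ − S)·θ_c, so V = 0.436 × 583 × (1100 − 7.20) × 9.17 / [1420 × (1 + 0.102 × 9.17)] = 2.55×10^6 / 2748 = 926.9 m³.
τ = V/Q = 926.9/583 = 1.590 d, or 38.16 h.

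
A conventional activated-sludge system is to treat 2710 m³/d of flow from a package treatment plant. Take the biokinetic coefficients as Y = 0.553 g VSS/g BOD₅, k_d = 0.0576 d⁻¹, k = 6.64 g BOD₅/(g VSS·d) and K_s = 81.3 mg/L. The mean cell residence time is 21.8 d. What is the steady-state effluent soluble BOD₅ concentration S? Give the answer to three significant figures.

S ≈ 2.36 mg/L

From the Monod/SRT balance for a CMAS, S = K_s·(1+k_d θ_c)/[θ_c·(Y k − k_d) − 1] = 81.3 × (1 + 0.0576 × 21.8) / [21.8 × (0.553 × 6.64 − 0.0576) − 1] = 183.4 / 77.79 = 2.357 mg/L.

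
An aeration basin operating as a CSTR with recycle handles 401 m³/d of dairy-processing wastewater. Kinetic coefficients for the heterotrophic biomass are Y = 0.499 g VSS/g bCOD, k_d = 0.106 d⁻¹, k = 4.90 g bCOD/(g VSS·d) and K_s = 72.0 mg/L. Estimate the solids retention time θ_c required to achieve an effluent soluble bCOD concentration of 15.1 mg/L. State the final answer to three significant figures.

From 1/θ_c = Y·k·S/(K_s + S) − k_d: Y·k·S/(K_s+S) = 0.499 × 4.90 × 15.1 / (72.0 + 15.1) = 0.4239 d⁻¹.
θ_c = 1/(μ − k_d) = 1/(0.4239 − 0.106) = 1/0.3179 = 3.146 d.

θ_c ≈ 3.15 d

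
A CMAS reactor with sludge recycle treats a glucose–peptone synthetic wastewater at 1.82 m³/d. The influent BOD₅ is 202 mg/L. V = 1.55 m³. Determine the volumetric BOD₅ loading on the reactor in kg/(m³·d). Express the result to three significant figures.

L_v ≈ 0.237 kg BOD₅/(m³·d)

L_v = Q S₀ / V = 1.82 × 202 × 10⁻³ / 1.550 = 0.2372 kg/(m³·d).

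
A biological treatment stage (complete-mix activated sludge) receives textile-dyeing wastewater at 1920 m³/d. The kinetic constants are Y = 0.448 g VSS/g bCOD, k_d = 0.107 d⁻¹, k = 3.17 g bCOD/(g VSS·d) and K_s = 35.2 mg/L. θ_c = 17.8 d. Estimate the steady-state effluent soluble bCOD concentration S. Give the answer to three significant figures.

For a completely mixed reactor with recycle the Lawrence–McCarty relation gives S = K_s·(1 + k_d·θ_c) / [θ_c·(Y·k − k_d) − 1] = 35.2 × (1 + 0.107 × 17.8) / [17.8 × (0.448 × 3.17 − 0.107) − 1] = 102.2 / 22.37 = 4.570 mg/L.

S ≈ 4.57 mg/L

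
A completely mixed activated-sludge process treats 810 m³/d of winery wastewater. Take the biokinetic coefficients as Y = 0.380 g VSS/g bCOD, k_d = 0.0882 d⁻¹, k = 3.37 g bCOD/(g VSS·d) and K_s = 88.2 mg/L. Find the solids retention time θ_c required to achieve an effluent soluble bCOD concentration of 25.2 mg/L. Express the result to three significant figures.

Specific growth rate at S = 25.2 mg/L: μ = YkS/(K_s+S) = 0.380·3.37·25.2/(88.2+25.2) = 0.2846 d⁻¹.
1/θ_c = 0.2846 − 0.0882 = 0.1964 d⁻¹, so θ_c = 5.092 d.

θ_c ≈ 5.09 d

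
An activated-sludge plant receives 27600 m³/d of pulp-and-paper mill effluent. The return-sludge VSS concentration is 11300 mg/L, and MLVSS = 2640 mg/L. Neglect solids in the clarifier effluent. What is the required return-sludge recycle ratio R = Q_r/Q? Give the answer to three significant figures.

R ≈ 0.305

R = Q_r/Q = X/(X_r − X) = 2640 / (11300 − 2640) = 0.3048.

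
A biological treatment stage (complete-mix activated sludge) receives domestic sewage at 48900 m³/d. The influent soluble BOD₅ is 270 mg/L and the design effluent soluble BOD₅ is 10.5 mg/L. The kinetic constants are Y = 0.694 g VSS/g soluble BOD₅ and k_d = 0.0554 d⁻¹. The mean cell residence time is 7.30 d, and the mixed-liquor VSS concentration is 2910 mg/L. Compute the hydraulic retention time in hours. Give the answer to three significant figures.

From the SRT design equation V = Y Q (S₀−S) θ_c / [X (1 + k_d θ_c)] = 0.694 × 48900 × (270 − 10.5) × 7.30 / [2910 × (1 + 0.0554 × 7.30)] = 6.43×10^7 / 4087 = 15730 m³.
Hydraulic retention time τ = V/Q = 15730 / 48900 = 0.3217 d = 7.720 h.

τ ≈ 7.72 h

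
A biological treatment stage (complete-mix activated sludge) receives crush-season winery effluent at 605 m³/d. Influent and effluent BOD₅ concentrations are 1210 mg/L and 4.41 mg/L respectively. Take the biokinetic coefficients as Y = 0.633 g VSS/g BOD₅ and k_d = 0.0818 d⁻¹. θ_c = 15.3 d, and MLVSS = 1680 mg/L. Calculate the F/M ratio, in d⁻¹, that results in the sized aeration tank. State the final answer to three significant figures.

F/M ≈ 0.233 d⁻¹

Steady-state biomass mass balance: V·X·(1 + k_d·θ_c) = Y·Q·(S₀ − S)·θ_c, so V = 0.633 × 605 × (1210 − 4.41) × 15.3 / [1680 × (1 + 0.0818 × 15.3)] = 7.06×10^6 / 3783 = 1868 m³.
F/M = Q·S₀ / (V·X) = 605 × 1210 / (1868 × 1680) = 0.2333 g BOD₅·(g VSS·d)⁻¹.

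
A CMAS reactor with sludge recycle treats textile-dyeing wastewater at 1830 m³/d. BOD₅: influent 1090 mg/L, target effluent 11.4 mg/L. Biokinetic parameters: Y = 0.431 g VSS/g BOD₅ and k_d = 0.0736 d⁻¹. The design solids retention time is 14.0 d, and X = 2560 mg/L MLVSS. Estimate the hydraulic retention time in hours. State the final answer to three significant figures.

Rearranging the biomass balance for a CMAS with decay, V = Y·Q·ΔS·θ_c / [X·(1+k_d θ_c)] = 0.431 × 1830 × (1090 − 11.4) × 14.0 / [2560 × (1 + 0.0736 × 14.0)] = 1.19×10^7 / 5198 = 2291 m³.
Hydraulic retention time τ = V/Q = 2291 / 1830 = 1.252 d = 30.05 h.

τ ≈ 30.1 h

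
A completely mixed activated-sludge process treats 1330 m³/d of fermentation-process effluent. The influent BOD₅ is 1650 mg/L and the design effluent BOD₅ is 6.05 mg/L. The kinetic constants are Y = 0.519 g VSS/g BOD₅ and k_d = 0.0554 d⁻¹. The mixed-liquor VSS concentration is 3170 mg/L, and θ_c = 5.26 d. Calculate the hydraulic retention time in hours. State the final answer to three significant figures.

τ ≈ 26.3 h

Rearranging the biomass balance for a CMAS with decay, V = Y·Q·ΔS·θ_c / [X·(1+k_d θ_c)] = 0.519 × 1330 × (1650 − 6.05) × 5.26 / [3170 × (1 + 0.0554 × 5.26)] = 5.97×10^6 / 4094 = 1458 m³.
HRT = V/Q = 1458 m³ / 1330 m³·d⁻¹ = 1.096 d × 24 = 26.31 h.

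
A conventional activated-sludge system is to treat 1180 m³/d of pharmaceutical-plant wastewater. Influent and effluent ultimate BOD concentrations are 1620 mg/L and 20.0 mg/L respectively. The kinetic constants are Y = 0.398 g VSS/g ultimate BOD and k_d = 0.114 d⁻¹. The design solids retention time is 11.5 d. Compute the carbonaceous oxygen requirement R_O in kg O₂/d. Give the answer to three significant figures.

R_O ≈ 1430 kg O₂/d

Correct the yield for decay: Y_obs = Y/(1 + k_d θ_c) = 0.398 / (1 + 0.114 × 11.5) = 0.398 / 2.311 = 0.1722.
ΔS = 1620 − 20.0 = 1600 mg/L, so the substrate removal rate is 1180 × 1600/1000 = 1888 kg ultimate BOD/d.
Net sludge production P_X = 0.1722 × 1888 = 325.2 kg VSS/d.
Carbonaceous O₂ demand = substrate oxidised − cell-mass equivalent = 1888 − 1.42 × 325.2 = 1426 kg O₂/d.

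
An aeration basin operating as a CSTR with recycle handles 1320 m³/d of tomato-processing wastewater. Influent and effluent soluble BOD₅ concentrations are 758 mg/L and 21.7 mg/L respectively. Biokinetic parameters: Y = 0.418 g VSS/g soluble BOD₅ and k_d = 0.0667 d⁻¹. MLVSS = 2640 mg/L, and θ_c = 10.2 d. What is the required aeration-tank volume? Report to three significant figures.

Rearranging the biomass balance for a CMAS with decay, V = Y·Q·ΔS·θ_c / [X·(1+k_d θ_c)] = 0.418 × 1320 × (758 − 21.7) × 10.2 / [2640 × (1 + 0.0667 × 10.2)] = 4.14×10^6 / 4436 = 934.1 m³.

V ≈ 934 m³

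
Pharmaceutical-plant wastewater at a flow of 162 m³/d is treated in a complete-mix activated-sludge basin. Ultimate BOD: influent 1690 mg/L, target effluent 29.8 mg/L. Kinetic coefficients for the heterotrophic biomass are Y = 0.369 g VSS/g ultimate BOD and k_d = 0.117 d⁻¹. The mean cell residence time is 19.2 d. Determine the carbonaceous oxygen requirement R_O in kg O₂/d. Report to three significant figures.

Observed yield with endogenous decay: Y_obs = Y / (1 + k_d·θ_c) = 0.369 / (1 + 0.117 × 19.2) = 0.369 / 3.246 = 0.1137 g VSS/g ultimate BOD.
ΔS = 1690 − 29.8 = 1660 mg/L, so the substrate removal rate is 162 × 1660/1000 = 269.0 kg ultimate BOD/d.
P_X = Y_obs·Q·(S₀ − S) = 0.1137 × 269.0 = 30.57 kg VSS/d.
R_O = Q·ΔS − 1.42 P_X = 269.0 − 43.41 = 225.5 kg O₂/d.

R_O ≈ 226 kg O₂/d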